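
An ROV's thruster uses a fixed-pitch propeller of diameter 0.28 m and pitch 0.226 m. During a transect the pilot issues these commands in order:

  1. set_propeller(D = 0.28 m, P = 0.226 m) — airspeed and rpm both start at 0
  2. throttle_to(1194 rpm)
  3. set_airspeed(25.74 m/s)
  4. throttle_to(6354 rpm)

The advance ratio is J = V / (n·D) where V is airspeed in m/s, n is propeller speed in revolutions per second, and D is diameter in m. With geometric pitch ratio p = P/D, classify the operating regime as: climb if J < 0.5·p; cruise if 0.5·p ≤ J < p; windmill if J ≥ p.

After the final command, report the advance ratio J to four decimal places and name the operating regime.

J = 0.8681, regime = windmill

set_propeller: D = 0.28 m, P = 0.226 m (p = P/D = 0.807143); state ← (V=0, rpm=0)
throttle_to(1194): rpm ← 1194
set_airspeed(25.74): V ← 25.74 m/s
throttle_to(6354): rpm ← 6354
final state: V = 25.74 m/s, rpm = 6354 → n = rpm/60 = 105.900000 rev/s
J = V / (n·D) = 25.74 / (105.900000 × 0.28) = 0.868070
regime bands: climb J<0.4036 | cruise [0.4036, 0.8071) | windmill J≥0.8071
J = 0.8681 → windmill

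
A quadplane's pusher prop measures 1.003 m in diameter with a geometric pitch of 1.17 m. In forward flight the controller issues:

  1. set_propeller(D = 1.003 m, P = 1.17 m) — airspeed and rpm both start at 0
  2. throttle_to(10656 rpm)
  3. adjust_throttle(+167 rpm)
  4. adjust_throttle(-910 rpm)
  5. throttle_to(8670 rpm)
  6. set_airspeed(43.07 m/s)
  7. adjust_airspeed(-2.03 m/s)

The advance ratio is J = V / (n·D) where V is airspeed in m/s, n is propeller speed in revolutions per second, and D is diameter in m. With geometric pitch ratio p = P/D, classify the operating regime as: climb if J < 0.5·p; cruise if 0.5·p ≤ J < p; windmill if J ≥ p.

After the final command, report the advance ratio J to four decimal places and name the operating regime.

J = 0.2832, regime = climb

set_propeller: D = 1.003 m, P = 1.17 m (p = P/D = 1.166500); state ← (V=0, rpm=0)
throttle_to(10656): rpm ← 10656
adjust_throttle(+167): rpm ← 10656 +167 = 10823
adjust_throttle(-910): rpm ← 10823 -910 = 9913
throttle_to(8670): rpm ← 8670
set_airspeed(43.07): V ← 43.07 m/s
adjust_airspeed(-2.03): V ← 43.07 -2.03 = 41.04 m/s
final state: V = 41.04 m/s, rpm = 8670 → n = rpm/60 = 144.500000 rev/s
J = V / (n·D) = 41.04 / (144.500000 × 1.003) = 0.283164
regime bands: climb J<0.5833 | cruise [0.5833, 1.1665) | windmill J≥1.1665
J = 0.2832 → climb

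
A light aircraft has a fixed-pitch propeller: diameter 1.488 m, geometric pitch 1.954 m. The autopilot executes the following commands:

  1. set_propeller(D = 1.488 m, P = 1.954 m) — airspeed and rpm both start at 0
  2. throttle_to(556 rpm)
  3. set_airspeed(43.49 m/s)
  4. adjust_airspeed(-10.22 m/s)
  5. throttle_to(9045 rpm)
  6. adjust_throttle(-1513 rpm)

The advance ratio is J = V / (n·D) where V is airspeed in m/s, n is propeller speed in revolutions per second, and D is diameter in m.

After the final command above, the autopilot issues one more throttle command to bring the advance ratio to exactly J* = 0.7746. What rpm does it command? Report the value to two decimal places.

set_propeller: D = 1.488 m, P = 1.954 m (p = P/D = 1.313172); state ← (V=0, rpm=0)
throttle_to(556): rpm ← 556
set_airspeed(43.49): V ← 43.49 m/s
adjust_airspeed(-10.22): V ← 43.49 -10.22 = 33.27 m/s
throttle_to(9045): rpm ← 9045
adjust_throttle(-1513): rpm ← 9045 -1513 = 7532
final state: V = 33.27 m/s, rpm = 7532 → n = rpm/60 = 125.533333 rev/s
target J* = 0.7746; solve J* = V/(n·D) for n: n = V/(J*·D) = 33.27/(0.7746 × 1.488) = 28.865054 rev/s
rpm = 60·n = 1731.903251

rpm = 1731.90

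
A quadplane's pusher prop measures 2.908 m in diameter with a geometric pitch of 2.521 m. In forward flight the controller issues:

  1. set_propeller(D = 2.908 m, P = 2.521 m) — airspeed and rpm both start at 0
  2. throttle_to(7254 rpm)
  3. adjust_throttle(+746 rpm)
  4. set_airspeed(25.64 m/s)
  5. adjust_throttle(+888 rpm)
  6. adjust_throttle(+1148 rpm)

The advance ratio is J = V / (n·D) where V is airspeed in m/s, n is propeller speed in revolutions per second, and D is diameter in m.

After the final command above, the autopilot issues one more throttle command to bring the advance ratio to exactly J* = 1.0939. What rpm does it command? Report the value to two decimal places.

rpm = 483.61

set_propeller: D = 2.908 m, P = 2.521 m (p = P/D = 0.866919); state ← (V=0, rpm=0)
throttle_to(7254): rpm ← 7254
adjust_throttle(+746): rpm ← 7254 +746 = 8000
set_airspeed(25.64): V ← 25.64 m/s
adjust_throttle(+888): rpm ← 8000 +888 = 8888
adjust_throttle(+1148): rpm ← 8888 +1148 = 10036
final state: V = 25.64 m/s, rpm = 10036 → n = rpm/60 = 167.266667 rev/s
target J* = 1.0939; solve J* = V/(n·D) for n: n = V/(J*·D) = 25.64/(1.0939 × 2.908) = 8.060203 rev/s
rpm = 60·n = 483.612198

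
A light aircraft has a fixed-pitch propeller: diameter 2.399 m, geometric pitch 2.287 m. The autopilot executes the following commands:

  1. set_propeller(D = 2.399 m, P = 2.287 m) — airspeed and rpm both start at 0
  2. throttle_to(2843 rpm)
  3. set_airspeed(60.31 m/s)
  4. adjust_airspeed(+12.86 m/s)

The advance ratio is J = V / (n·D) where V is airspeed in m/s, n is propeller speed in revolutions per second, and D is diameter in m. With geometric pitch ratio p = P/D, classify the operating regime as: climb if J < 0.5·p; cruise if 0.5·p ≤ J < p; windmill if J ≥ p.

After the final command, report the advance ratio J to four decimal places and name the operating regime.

set_propeller: D = 2.399 m, P = 2.287 m (p = P/D = 0.953314); state ← (V=0, rpm=0)
throttle_to(2843): rpm ← 2843
set_airspeed(60.31): V ← 60.31 m/s
adjust_airspeed(+12.86): V ← 60.31 +12.86 = 73.17 m/s
final state: V = 73.17 m/s, rpm = 2843 → n = rpm/60 = 47.383333 rev/s
J = V / (n·D) = 73.17 / (47.383333 × 2.399) = 0.643691
regime bands: climb J<0.4767 | cruise [0.4767, 0.9533) | windmill J≥0.9533
J = 0.6437 → cruise

J = 0.6437, regime = cruise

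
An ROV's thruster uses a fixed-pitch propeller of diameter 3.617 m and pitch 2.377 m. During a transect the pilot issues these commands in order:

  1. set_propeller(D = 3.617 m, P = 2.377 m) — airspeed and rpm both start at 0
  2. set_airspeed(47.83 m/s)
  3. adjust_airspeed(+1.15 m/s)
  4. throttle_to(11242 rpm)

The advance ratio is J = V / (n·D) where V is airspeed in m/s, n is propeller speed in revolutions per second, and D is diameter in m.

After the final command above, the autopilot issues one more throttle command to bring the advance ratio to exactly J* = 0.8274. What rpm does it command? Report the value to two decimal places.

set_propeller: D = 3.617 m, P = 2.377 m (p = P/D = 0.657174); state ← (V=0, rpm=0)
set_airspeed(47.83): V ← 47.83 m/s
adjust_airspeed(+1.15): V ← 47.83 +1.15 = 48.98 m/s
throttle_to(11242): rpm ← 11242
final state: V = 48.98 m/s, rpm = 11242 → n = rpm/60 = 187.366667 rev/s
target J* = 0.8274; solve J* = V/(n·D) for n: n = V/(J*·D) = 48.98/(0.8274 × 3.617) = 16.366460 rev/s
rpm = 60·n = 981.987605

rpm = 981.99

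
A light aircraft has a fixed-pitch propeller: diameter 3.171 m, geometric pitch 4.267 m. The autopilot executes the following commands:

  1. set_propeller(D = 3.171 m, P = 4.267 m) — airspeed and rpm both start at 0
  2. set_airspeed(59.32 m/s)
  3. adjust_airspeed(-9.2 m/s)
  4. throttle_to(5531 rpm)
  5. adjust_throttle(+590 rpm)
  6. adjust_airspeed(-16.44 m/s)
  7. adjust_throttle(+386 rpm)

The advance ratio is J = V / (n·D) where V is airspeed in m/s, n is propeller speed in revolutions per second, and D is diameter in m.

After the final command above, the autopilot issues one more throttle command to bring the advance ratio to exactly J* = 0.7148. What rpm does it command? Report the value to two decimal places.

rpm = 891.54

set_propeller: D = 3.171 m, P = 4.267 m (p = P/D = 1.345632); state ← (V=0, rpm=0)
set_airspeed(59.32): V ← 59.32 m/s
adjust_airspeed(-9.2): V ← 59.32 -9.2 = 50.12 m/s
throttle_to(5531): rpm ← 5531
adjust_throttle(+590): rpm ← 5531 +590 = 6121
adjust_airspeed(-16.44): V ← 50.12 -16.44 = 33.68 m/s
adjust_throttle(+386): rpm ← 6121 +386 = 6507
final state: V = 33.68 m/s, rpm = 6507 → n = rpm/60 = 108.450000 rev/s
target J* = 0.7148; solve J* = V/(n·D) for n: n = V/(J*·D) = 33.68/(0.7148 × 3.171) = 14.859059 rev/s
rpm = 60·n = 891.543519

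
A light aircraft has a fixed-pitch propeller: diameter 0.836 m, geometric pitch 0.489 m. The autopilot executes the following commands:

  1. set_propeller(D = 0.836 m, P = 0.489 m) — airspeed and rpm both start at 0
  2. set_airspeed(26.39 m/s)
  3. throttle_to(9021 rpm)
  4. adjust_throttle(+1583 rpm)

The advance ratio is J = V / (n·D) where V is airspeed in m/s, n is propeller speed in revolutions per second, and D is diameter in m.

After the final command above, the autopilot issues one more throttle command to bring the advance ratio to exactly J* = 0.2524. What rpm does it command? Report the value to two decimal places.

set_propeller: D = 0.836 m, P = 0.489 m (p = P/D = 0.584928); state ← (V=0, rpm=0)
set_airspeed(26.39): V ← 26.39 m/s
throttle_to(9021): rpm ← 9021
adjust_throttle(+1583): rpm ← 9021 +1583 = 10604
final state: V = 26.39 m/s, rpm = 10604 → n = rpm/60 = 176.733333 rev/s
target J* = 0.2524; solve J* = V/(n·D) for n: n = V/(J*·D) = 26.39/(0.2524 × 0.836) = 125.067297 rev/s
rpm = 60·n = 7504.037792

rpm = 7504.04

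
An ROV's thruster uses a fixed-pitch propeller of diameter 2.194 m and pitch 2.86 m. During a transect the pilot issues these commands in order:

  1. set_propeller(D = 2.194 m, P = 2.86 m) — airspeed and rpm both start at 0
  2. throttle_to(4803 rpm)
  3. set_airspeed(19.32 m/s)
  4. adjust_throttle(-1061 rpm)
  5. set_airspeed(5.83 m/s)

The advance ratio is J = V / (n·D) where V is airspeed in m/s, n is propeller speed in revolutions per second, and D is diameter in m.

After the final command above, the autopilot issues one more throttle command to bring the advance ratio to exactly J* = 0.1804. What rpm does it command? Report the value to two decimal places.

set_propeller: D = 2.194 m, P = 2.86 m (p = P/D = 1.303555); state ← (V=0, rpm=0)
throttle_to(4803): rpm ← 4803
set_airspeed(19.32): V ← 19.32 m/s
adjust_throttle(-1061): rpm ← 4803 -1061 = 3742
set_airspeed(5.83): V ← 5.83 m/s
final state: V = 5.83 m/s, rpm = 3742 → n = rpm/60 = 62.366667 rev/s
target J* = 0.1804; solve J* = V/(n·D) for n: n = V/(J*·D) = 5.83/(0.1804 × 2.194) = 14.729751 rev/s
rpm = 60·n = 883.785046

rpm = 883.79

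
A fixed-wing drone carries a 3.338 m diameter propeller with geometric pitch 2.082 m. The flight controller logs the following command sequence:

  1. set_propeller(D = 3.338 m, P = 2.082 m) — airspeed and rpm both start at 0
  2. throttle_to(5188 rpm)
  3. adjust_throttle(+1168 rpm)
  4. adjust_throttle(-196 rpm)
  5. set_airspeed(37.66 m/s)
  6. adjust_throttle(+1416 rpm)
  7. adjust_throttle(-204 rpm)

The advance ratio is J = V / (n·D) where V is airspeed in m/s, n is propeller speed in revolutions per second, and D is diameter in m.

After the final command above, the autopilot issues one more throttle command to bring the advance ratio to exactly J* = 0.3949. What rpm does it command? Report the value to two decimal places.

rpm = 1714.19

set_propeller: D = 3.338 m, P = 2.082 m (p = P/D = 0.623727); state ← (V=0, rpm=0)
throttle_to(5188): rpm ← 5188
adjust_throttle(+1168): rpm ← 5188 +1168 = 6356
adjust_throttle(-196): rpm ← 6356 -196 = 6160
set_airspeed(37.66): V ← 37.66 m/s
adjust_throttle(+1416): rpm ← 6160 +1416 = 7576
adjust_throttle(-204): rpm ← 7576 -204 = 7372
final state: V = 37.66 m/s, rpm = 7372 → n = rpm/60 = 122.866667 rev/s
target J* = 0.3949; solve J* = V/(n·D) for n: n = V/(J*·D) = 37.66/(0.3949 × 3.338) = 28.569777 rev/s
rpm = 60·n = 1714.186616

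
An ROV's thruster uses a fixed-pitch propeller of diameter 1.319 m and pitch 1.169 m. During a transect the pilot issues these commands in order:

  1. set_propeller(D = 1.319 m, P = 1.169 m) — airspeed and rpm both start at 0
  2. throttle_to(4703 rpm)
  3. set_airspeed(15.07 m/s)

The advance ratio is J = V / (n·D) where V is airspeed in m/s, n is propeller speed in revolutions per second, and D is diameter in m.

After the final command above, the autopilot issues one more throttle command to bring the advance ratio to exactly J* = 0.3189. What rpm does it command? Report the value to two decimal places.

set_propeller: D = 1.319 m, P = 1.169 m (p = P/D = 0.886277); state ← (V=0, rpm=0)
throttle_to(4703): rpm ← 4703
set_airspeed(15.07): V ← 15.07 m/s
final state: V = 15.07 m/s, rpm = 4703 → n = rpm/60 = 78.383333 rev/s
target J* = 0.3189; solve J* = V/(n·D) for n: n = V/(J*·D) = 15.07/(0.3189 × 1.319) = 35.827288 rev/s
rpm = 60·n = 2149.637293

rpm = 2149.64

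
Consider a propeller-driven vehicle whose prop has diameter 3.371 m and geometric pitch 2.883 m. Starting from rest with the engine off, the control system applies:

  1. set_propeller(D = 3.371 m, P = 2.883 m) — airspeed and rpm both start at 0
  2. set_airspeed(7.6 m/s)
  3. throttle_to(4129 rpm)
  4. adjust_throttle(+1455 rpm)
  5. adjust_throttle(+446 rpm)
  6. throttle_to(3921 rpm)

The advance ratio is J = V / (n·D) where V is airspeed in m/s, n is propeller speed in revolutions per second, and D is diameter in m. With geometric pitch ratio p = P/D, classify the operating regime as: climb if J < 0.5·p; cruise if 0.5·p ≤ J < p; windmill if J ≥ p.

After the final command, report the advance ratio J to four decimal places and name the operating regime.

set_propeller: D = 3.371 m, P = 2.883 m (p = P/D = 0.855236); state ← (V=0, rpm=0)
set_airspeed(7.6): V ← 7.6 m/s
throttle_to(4129): rpm ← 4129
adjust_throttle(+1455): rpm ← 4129 +1455 = 5584
adjust_throttle(+446): rpm ← 5584 +446 = 6030
throttle_to(3921): rpm ← 3921
final state: V = 7.6 m/s, rpm = 3921 → n = rpm/60 = 65.350000 rev/s
J = V / (n·D) = 7.6 / (65.350000 × 3.371) = 0.034499
regime bands: climb J<0.4276 | cruise [0.4276, 0.8552) | windmill J≥0.8552
J = 0.0345 → climb

J = 0.0345, regime = climb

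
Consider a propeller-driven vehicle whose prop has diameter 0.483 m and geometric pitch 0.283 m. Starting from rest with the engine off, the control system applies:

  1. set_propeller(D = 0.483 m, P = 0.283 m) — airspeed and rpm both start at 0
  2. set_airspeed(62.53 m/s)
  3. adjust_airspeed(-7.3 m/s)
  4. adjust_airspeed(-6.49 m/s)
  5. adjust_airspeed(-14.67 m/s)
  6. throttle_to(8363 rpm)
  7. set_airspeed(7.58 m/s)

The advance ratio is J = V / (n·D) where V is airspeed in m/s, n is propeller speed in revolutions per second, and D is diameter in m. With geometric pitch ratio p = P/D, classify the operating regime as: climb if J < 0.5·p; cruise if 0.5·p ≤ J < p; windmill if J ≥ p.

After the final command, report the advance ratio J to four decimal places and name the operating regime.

J = 0.1126, regime = climb

set_propeller: D = 0.483 m, P = 0.283 m (p = P/D = 0.585921); state ← (V=0, rpm=0)
set_airspeed(62.53): V ← 62.53 m/s
adjust_airspeed(-7.3): V ← 62.53 -7.3 = 55.23 m/s
adjust_airspeed(-6.49): V ← 55.23 -6.49 = 48.74 m/s
adjust_airspeed(-14.67): V ← 48.74 -14.67 = 34.07 m/s
throttle_to(8363): rpm ← 8363
set_airspeed(7.58): V ← 7.58 m/s
final state: V = 7.58 m/s, rpm = 8363 → n = rpm/60 = 139.383333 rev/s
J = V / (n·D) = 7.58 / (139.383333 × 0.483) = 0.112593
regime bands: climb J<0.2930 | cruise [0.2930, 0.5859) | windmill J≥0.5859
J = 0.1126 → climb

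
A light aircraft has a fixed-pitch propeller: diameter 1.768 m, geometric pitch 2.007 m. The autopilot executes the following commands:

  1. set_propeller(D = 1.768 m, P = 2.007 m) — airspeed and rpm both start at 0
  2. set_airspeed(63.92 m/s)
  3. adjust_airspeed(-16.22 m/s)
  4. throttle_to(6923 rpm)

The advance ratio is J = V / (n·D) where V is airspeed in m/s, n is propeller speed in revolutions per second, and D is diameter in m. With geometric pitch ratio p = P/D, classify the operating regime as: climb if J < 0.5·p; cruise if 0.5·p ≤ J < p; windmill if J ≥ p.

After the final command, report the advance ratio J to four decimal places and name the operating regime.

J = 0.2338, regime = climb

set_propeller: D = 1.768 m, P = 2.007 m (p = P/D = 1.135181); state ← (V=0, rpm=0)
set_airspeed(63.92): V ← 63.92 m/s
adjust_airspeed(-16.22): V ← 63.92 -16.22 = 47.7 m/s
throttle_to(6923): rpm ← 6923
final state: V = 47.7 m/s, rpm = 6923 → n = rpm/60 = 115.383333 rev/s
J = V / (n·D) = 47.7 / (115.383333 × 1.768) = 0.233826
regime bands: climb J<0.5676 | cruise [0.5676, 1.1352) | windmill J≥1.1352
J = 0.2338 → climb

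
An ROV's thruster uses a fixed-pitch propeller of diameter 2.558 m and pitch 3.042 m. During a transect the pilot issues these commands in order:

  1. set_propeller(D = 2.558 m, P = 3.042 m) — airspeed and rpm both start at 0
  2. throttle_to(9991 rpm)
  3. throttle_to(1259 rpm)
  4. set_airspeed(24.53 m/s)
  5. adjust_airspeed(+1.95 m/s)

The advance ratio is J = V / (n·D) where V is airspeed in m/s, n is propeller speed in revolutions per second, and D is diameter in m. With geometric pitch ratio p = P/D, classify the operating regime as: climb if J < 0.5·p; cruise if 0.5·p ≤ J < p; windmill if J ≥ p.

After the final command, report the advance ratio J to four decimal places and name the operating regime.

set_propeller: D = 2.558 m, P = 3.042 m (p = P/D = 1.189210); state ← (V=0, rpm=0)
throttle_to(9991): rpm ← 9991
throttle_to(1259): rpm ← 1259
set_airspeed(24.53): V ← 24.53 m/s
adjust_airspeed(+1.95): V ← 24.53 +1.95 = 26.48 m/s
final state: V = 26.48 m/s, rpm = 1259 → n = rpm/60 = 20.983333 rev/s
J = V / (n·D) = 26.48 / (20.983333 × 2.558) = 0.493336
regime bands: climb J<0.5946 | cruise [0.5946, 1.1892) | windmill J≥1.1892
J = 0.4933 → climb

J = 0.4933, regime = climb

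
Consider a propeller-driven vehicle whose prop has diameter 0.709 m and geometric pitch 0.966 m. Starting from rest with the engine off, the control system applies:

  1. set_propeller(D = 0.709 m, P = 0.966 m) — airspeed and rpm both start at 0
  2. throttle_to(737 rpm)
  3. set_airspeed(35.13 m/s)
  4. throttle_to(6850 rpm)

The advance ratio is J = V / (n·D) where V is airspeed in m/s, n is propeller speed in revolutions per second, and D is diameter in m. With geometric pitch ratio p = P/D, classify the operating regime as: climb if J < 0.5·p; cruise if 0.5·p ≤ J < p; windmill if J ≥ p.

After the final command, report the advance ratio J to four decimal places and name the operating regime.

J = 0.4340, regime = climb

set_propeller: D = 0.709 m, P = 0.966 m (p = P/D = 1.362482); state ← (V=0, rpm=0)
throttle_to(737): rpm ← 737
set_airspeed(35.13): V ← 35.13 m/s
throttle_to(6850): rpm ← 6850
final state: V = 35.13 m/s, rpm = 6850 → n = rpm/60 = 114.166667 rev/s
J = V / (n·D) = 35.13 / (114.166667 × 0.709) = 0.434003
regime bands: climb J<0.6812 | cruise [0.6812, 1.3625) | windmill J≥1.3625
J = 0.4340 → climb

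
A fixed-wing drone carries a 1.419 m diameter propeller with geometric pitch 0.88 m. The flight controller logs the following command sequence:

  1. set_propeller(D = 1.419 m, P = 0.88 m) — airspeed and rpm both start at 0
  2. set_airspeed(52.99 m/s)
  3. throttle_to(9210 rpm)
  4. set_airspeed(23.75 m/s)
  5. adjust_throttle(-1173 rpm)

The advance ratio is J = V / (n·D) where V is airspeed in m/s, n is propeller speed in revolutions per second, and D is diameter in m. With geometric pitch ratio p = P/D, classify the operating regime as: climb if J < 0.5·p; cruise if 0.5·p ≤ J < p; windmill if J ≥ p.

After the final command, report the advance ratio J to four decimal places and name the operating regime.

J = 0.1250, regime = climb

set_propeller: D = 1.419 m, P = 0.88 m (p = P/D = 0.620155); state ← (V=0, rpm=0)
set_airspeed(52.99): V ← 52.99 m/s
throttle_to(9210): rpm ← 9210
set_airspeed(23.75): V ← 23.75 m/s
adjust_throttle(-1173): rpm ← 9210 -1173 = 8037
final state: V = 23.75 m/s, rpm = 8037 → n = rpm/60 = 133.950000 rev/s
J = V / (n·D) = 23.75 / (133.950000 × 1.419) = 0.124951
regime bands: climb J<0.3101 | cruise [0.3101, 0.6202) | windmill J≥0.6202
J = 0.1250 → climb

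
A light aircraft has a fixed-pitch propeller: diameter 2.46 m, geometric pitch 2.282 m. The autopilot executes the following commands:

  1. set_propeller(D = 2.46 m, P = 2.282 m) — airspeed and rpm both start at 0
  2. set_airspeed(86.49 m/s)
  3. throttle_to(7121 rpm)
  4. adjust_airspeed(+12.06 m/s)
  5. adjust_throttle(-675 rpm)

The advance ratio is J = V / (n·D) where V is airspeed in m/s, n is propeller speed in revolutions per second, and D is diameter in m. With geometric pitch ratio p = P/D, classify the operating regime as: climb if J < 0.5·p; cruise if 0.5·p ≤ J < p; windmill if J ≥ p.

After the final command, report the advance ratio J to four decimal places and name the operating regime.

set_propeller: D = 2.46 m, P = 2.282 m (p = P/D = 0.927642); state ← (V=0, rpm=0)
set_airspeed(86.49): V ← 86.49 m/s
throttle_to(7121): rpm ← 7121
adjust_airspeed(+12.06): V ← 86.49 +12.06 = 98.55 m/s
adjust_throttle(-675): rpm ← 7121 -675 = 6446
final state: V = 98.55 m/s, rpm = 6446 → n = rpm/60 = 107.433333 rev/s
J = V / (n·D) = 98.55 / (107.433333 × 2.46) = 0.372891
regime bands: climb J<0.4638 | cruise [0.4638, 0.9276) | windmill J≥0.9276
J = 0.3729 → climb

J = 0.3729, regime = climb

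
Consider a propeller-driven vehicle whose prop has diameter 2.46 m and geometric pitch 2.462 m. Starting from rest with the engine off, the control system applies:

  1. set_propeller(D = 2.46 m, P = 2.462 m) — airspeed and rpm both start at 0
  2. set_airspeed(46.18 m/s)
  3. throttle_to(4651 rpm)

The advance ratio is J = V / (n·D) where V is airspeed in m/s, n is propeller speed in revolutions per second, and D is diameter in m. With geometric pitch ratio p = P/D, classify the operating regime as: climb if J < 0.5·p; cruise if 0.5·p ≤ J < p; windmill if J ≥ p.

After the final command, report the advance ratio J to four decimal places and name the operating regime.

J = 0.2422, regime = climb

set_propeller: D = 2.46 m, P = 2.462 m (p = P/D = 1.000813); state ← (V=0, rpm=0)
set_airspeed(46.18): V ← 46.18 m/s
throttle_to(4651): rpm ← 4651
final state: V = 46.18 m/s, rpm = 4651 → n = rpm/60 = 77.516667 rev/s
J = V / (n·D) = 46.18 / (77.516667 × 2.46) = 0.242172
regime bands: climb J<0.5004 | cruise [0.5004, 1.0008) | windmill J≥1.0008
J = 0.2422 → climb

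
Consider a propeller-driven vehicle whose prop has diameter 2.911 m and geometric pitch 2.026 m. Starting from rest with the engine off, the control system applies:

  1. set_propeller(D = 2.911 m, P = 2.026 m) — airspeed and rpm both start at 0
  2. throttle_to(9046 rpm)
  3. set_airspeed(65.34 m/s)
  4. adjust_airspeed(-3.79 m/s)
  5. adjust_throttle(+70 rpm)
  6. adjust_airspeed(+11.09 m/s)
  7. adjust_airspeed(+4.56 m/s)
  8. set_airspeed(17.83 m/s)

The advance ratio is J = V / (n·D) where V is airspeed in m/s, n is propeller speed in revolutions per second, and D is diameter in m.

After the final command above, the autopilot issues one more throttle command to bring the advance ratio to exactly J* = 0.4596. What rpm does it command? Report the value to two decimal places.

rpm = 799.61

set_propeller: D = 2.911 m, P = 2.026 m (p = P/D = 0.695981); state ← (V=0, rpm=0)
throttle_to(9046): rpm ← 9046
set_airspeed(65.34): V ← 65.34 m/s
adjust_airspeed(-3.79): V ← 65.34 -3.79 = 61.55 m/s
adjust_throttle(+70): rpm ← 9046 +70 = 9116
adjust_airspeed(+11.09): V ← 61.55 +11.09 = 72.64 m/s
adjust_airspeed(+4.56): V ← 72.64 +4.56 = 77.2 m/s
set_airspeed(17.83): V ← 17.83 m/s
final state: V = 17.83 m/s, rpm = 9116 → n = rpm/60 = 151.933333 rev/s
target J* = 0.4596; solve J* = V/(n·D) for n: n = V/(J*·D) = 17.83/(0.4596 × 2.911) = 13.326899 rev/s
rpm = 60·n = 799.613961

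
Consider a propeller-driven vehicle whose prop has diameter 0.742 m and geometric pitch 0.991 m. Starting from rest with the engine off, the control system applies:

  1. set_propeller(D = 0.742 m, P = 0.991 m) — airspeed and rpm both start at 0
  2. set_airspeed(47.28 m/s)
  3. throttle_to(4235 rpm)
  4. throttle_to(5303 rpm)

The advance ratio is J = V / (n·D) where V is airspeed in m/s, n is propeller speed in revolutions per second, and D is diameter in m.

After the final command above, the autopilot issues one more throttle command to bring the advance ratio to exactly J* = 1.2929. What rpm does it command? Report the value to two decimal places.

set_propeller: D = 0.742 m, P = 0.991 m (p = P/D = 1.335580); state ← (V=0, rpm=0)
set_airspeed(47.28): V ← 47.28 m/s
throttle_to(4235): rpm ← 4235
throttle_to(5303): rpm ← 5303
final state: V = 47.28 m/s, rpm = 5303 → n = rpm/60 = 88.383333 rev/s
target J* = 1.2929; solve J* = V/(n·D) for n: n = V/(J*·D) = 47.28/(1.2929 × 0.742) = 49.284304 rev/s
rpm = 60·n = 2957.058236

rpm = 2957.06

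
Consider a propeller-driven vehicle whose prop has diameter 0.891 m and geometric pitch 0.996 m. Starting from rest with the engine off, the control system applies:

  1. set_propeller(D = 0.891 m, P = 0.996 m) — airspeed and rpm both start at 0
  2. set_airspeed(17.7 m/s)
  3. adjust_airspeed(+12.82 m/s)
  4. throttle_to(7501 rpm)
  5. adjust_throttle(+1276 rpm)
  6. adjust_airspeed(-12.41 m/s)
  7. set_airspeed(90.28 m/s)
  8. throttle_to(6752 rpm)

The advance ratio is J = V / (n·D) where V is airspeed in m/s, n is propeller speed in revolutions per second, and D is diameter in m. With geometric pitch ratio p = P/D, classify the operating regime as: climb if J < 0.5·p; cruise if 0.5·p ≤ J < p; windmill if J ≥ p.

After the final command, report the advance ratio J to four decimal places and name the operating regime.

set_propeller: D = 0.891 m, P = 0.996 m (p = P/D = 1.117845); state ← (V=0, rpm=0)
set_airspeed(17.7): V ← 17.7 m/s
adjust_airspeed(+12.82): V ← 17.7 +12.82 = 30.52 m/s
throttle_to(7501): rpm ← 7501
adjust_throttle(+1276): rpm ← 7501 +1276 = 8777
adjust_airspeed(-12.41): V ← 30.52 -12.41 = 18.11 m/s
set_airspeed(90.28): V ← 90.28 m/s
throttle_to(6752): rpm ← 6752
final state: V = 90.28 m/s, rpm = 6752 → n = rpm/60 = 112.533333 rev/s
J = V / (n·D) = 90.28 / (112.533333 × 0.891) = 0.900394
regime bands: climb J<0.5589 | cruise [0.5589, 1.1178) | windmill J≥1.1178
J = 0.9004 → cruise

J = 0.9004, regime = cruise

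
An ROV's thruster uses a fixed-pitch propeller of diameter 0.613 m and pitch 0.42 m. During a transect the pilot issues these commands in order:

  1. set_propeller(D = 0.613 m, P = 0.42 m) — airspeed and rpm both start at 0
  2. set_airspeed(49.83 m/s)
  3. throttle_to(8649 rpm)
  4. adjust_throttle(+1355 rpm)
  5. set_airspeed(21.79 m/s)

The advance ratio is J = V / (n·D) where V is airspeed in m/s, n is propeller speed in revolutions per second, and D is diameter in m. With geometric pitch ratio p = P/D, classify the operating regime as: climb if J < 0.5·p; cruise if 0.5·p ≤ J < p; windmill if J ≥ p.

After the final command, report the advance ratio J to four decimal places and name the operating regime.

J = 0.2132, regime = climb

set_propeller: D = 0.613 m, P = 0.42 m (p = P/D = 0.685155); state ← (V=0, rpm=0)
set_airspeed(49.83): V ← 49.83 m/s
throttle_to(8649): rpm ← 8649
adjust_throttle(+1355): rpm ← 8649 +1355 = 10004
set_airspeed(21.79): V ← 21.79 m/s
final state: V = 21.79 m/s, rpm = 10004 → n = rpm/60 = 166.733333 rev/s
J = V / (n·D) = 21.79 / (166.733333 × 0.613) = 0.213194
regime bands: climb J<0.3426 | cruise [0.3426, 0.6852) | windmill J≥0.6852
J = 0.2132 → climb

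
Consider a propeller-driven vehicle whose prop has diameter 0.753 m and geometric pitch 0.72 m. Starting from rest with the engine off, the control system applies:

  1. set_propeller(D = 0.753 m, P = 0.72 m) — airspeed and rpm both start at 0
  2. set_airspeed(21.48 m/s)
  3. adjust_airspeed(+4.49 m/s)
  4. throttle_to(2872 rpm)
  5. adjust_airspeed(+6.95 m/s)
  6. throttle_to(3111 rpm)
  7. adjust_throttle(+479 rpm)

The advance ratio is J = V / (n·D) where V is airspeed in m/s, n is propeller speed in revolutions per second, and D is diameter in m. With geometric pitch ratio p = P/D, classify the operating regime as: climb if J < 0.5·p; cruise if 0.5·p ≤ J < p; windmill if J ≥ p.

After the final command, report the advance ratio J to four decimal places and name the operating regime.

set_propeller: D = 0.753 m, P = 0.72 m (p = P/D = 0.956175); state ← (V=0, rpm=0)
set_airspeed(21.48): V ← 21.48 m/s
adjust_airspeed(+4.49): V ← 21.48 +4.49 = 25.97 m/s
throttle_to(2872): rpm ← 2872
adjust_airspeed(+6.95): V ← 25.97 +6.95 = 32.92 m/s
throttle_to(3111): rpm ← 3111
adjust_throttle(+479): rpm ← 3111 +479 = 3590
final state: V = 32.92 m/s, rpm = 3590 → n = rpm/60 = 59.833333 rev/s
J = V / (n·D) = 32.92 / (59.833333 × 0.753) = 0.730671
regime bands: climb J<0.4781 | cruise [0.4781, 0.9562) | windmill J≥0.9562
J = 0.7307 → cruise

J = 0.7307, regime = cruise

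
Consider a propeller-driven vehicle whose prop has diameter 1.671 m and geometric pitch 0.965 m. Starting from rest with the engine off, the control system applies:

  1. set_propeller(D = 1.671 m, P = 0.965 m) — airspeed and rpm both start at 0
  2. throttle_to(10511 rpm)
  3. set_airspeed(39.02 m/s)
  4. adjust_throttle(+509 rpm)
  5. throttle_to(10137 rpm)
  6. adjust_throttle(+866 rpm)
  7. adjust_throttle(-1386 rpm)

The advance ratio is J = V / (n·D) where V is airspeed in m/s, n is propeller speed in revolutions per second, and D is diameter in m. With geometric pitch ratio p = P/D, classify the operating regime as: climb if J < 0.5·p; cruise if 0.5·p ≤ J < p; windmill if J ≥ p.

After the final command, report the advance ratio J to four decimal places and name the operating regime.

J = 0.1457, regime = climb

set_propeller: D = 1.671 m, P = 0.965 m (p = P/D = 0.577499); state ← (V=0, rpm=0)
throttle_to(10511): rpm ← 10511
set_airspeed(39.02): V ← 39.02 m/s
adjust_throttle(+509): rpm ← 10511 +509 = 11020
throttle_to(10137): rpm ← 10137
adjust_throttle(+866): rpm ← 10137 +866 = 11003
adjust_throttle(-1386): rpm ← 11003 -1386 = 9617
final state: V = 39.02 m/s, rpm = 9617 → n = rpm/60 = 160.283333 rev/s
J = V / (n·D) = 39.02 / (160.283333 × 1.671) = 0.145688
regime bands: climb J<0.2887 | cruise [0.2887, 0.5775) | windmill J≥0.5775
J = 0.1457 → climb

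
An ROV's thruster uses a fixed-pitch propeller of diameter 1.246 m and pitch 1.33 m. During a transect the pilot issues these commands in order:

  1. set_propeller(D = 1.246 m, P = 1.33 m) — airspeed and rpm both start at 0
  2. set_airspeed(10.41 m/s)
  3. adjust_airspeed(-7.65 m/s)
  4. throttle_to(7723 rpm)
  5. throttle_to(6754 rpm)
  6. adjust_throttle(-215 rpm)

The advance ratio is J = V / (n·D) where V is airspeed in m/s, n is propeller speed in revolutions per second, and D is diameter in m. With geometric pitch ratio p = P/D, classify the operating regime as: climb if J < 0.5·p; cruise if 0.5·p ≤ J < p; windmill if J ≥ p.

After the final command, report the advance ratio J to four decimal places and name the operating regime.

set_propeller: D = 1.246 m, P = 1.33 m (p = P/D = 1.067416); state ← (V=0, rpm=0)
set_airspeed(10.41): V ← 10.41 m/s
adjust_airspeed(-7.65): V ← 10.41 -7.65 = 2.76 m/s
throttle_to(7723): rpm ← 7723
throttle_to(6754): rpm ← 6754
adjust_throttle(-215): rpm ← 6754 -215 = 6539
final state: V = 2.76 m/s, rpm = 6539 → n = rpm/60 = 108.983333 rev/s
J = V / (n·D) = 2.76 / (108.983333 × 1.246) = 0.020325
regime bands: climb J<0.5337 | cruise [0.5337, 1.0674) | windmill J≥1.0674
J = 0.0203 → climb

J = 0.0203, regime = climb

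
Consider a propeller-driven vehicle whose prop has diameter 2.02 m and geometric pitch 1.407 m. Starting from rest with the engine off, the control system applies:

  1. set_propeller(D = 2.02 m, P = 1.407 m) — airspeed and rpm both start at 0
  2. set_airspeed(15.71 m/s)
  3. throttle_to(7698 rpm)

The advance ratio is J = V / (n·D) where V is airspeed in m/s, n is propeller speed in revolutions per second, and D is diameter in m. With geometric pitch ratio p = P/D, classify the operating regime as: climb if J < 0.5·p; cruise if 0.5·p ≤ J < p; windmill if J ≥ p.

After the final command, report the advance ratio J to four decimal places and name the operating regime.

set_propeller: D = 2.02 m, P = 1.407 m (p = P/D = 0.696535); state ← (V=0, rpm=0)
set_airspeed(15.71): V ← 15.71 m/s
throttle_to(7698): rpm ← 7698
final state: V = 15.71 m/s, rpm = 7698 → n = rpm/60 = 128.300000 rev/s
J = V / (n·D) = 15.71 / (128.300000 × 2.02) = 0.060618
regime bands: climb J<0.3483 | cruise [0.3483, 0.6965) | windmill J≥0.6965
J = 0.0606 → climb

J = 0.0606, regime = climb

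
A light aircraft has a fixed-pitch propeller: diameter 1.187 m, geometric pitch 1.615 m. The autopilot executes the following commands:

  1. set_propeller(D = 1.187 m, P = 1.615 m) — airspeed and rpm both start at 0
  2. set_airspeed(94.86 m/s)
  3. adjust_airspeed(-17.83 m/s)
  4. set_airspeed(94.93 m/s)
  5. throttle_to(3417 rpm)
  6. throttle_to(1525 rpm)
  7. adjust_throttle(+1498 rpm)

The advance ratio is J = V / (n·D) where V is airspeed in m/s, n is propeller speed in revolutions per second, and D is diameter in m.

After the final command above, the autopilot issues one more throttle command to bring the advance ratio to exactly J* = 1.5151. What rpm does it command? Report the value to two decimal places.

set_propeller: D = 1.187 m, P = 1.615 m (p = P/D = 1.360573); state ← (V=0, rpm=0)
set_airspeed(94.86): V ← 94.86 m/s
adjust_airspeed(-17.83): V ← 94.86 -17.83 = 77.03 m/s
set_airspeed(94.93): V ← 94.93 m/s
throttle_to(3417): rpm ← 3417
throttle_to(1525): rpm ← 1525
adjust_throttle(+1498): rpm ← 1525 +1498 = 3023
final state: V = 94.93 m/s, rpm = 3023 → n = rpm/60 = 50.383333 rev/s
target J* = 1.5151; solve J* = V/(n·D) for n: n = V/(J*·D) = 94.93/(1.5151 × 1.187) = 52.785114 rev/s
rpm = 60·n = 3167.106839

rpm = 3167.11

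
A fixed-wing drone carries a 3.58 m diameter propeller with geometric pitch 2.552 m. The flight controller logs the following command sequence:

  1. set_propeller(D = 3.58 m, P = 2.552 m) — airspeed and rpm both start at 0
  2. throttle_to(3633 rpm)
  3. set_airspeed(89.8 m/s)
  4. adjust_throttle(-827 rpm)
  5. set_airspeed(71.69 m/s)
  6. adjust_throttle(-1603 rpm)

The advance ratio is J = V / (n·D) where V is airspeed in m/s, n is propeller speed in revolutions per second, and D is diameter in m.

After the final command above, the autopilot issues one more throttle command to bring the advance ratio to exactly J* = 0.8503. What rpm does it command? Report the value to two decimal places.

set_propeller: D = 3.58 m, P = 2.552 m (p = P/D = 0.712849); state ← (V=0, rpm=0)
throttle_to(3633): rpm ← 3633
set_airspeed(89.8): V ← 89.8 m/s
adjust_throttle(-827): rpm ← 3633 -827 = 2806
set_airspeed(71.69): V ← 71.69 m/s
adjust_throttle(-1603): rpm ← 2806 -1603 = 1203
final state: V = 71.69 m/s, rpm = 1203 → n = rpm/60 = 20.050000 rev/s
target J* = 0.8503; solve J* = V/(n·D) for n: n = V/(J*·D) = 71.69/(0.8503 × 3.58) = 23.550676 rev/s
rpm = 60·n = 1413.040550

rpm = 1413.04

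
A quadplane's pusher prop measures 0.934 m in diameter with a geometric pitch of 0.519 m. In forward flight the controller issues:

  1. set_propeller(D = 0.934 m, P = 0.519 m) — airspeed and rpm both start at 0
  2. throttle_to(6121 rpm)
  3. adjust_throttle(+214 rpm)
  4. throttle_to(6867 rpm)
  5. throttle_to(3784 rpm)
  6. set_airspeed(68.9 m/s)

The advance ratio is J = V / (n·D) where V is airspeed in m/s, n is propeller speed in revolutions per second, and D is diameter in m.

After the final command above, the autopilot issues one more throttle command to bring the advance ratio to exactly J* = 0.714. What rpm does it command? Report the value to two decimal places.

set_propeller: D = 0.934 m, P = 0.519 m (p = P/D = 0.555675); state ← (V=0, rpm=0)
throttle_to(6121): rpm ← 6121
adjust_throttle(+214): rpm ← 6121 +214 = 6335
throttle_to(6867): rpm ← 6867
throttle_to(3784): rpm ← 3784
set_airspeed(68.9): V ← 68.9 m/s
final state: V = 68.9 m/s, rpm = 3784 → n = rpm/60 = 63.066667 rev/s
target J* = 0.714; solve J* = V/(n·D) for n: n = V/(J*·D) = 68.9/(0.714 × 0.934) = 103.317558 rev/s
rpm = 60·n = 6199.053497

rpm = 6199.05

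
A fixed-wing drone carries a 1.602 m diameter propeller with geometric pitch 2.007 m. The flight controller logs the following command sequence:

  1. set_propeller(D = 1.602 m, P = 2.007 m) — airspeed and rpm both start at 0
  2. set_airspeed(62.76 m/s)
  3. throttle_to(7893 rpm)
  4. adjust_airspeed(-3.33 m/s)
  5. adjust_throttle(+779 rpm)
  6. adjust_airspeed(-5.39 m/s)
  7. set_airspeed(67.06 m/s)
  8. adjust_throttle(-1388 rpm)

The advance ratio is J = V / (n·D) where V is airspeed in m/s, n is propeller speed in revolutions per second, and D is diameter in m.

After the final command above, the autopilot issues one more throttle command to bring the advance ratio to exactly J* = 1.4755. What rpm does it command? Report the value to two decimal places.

set_propeller: D = 1.602 m, P = 2.007 m (p = P/D = 1.252809); state ← (V=0, rpm=0)
set_airspeed(62.76): V ← 62.76 m/s
throttle_to(7893): rpm ← 7893
adjust_airspeed(-3.33): V ← 62.76 -3.33 = 59.43 m/s
adjust_throttle(+779): rpm ← 7893 +779 = 8672
adjust_airspeed(-5.39): V ← 59.43 -5.39 = 54.04 m/s
set_airspeed(67.06): V ← 67.06 m/s
adjust_throttle(-1388): rpm ← 8672 -1388 = 7284
final state: V = 67.06 m/s, rpm = 7284 → n = rpm/60 = 121.400000 rev/s
target J* = 1.4755; solve J* = V/(n·D) for n: n = V/(J*·D) = 67.06/(1.4755 × 1.602) = 28.370163 rev/s
rpm = 60·n = 1702.209751

rpm = 1702.21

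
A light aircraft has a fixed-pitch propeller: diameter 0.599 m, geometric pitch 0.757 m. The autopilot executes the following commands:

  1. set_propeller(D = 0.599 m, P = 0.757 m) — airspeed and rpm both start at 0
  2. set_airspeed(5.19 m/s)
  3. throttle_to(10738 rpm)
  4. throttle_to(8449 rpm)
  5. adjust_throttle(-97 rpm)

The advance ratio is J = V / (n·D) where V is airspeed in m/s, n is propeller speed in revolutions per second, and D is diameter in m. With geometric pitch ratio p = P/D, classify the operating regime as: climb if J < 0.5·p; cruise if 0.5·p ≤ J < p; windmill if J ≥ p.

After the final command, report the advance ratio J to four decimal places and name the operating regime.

set_propeller: D = 0.599 m, P = 0.757 m (p = P/D = 1.263773); state ← (V=0, rpm=0)
set_airspeed(5.19): V ← 5.19 m/s
throttle_to(10738): rpm ← 10738
throttle_to(8449): rpm ← 8449
adjust_throttle(-97): rpm ← 8449 -97 = 8352
final state: V = 5.19 m/s, rpm = 8352 → n = rpm/60 = 139.200000 rev/s
J = V / (n·D) = 5.19 / (139.200000 × 0.599) = 0.062245
regime bands: climb J<0.6319 | cruise [0.6319, 1.2638) | windmill J≥1.2638
J = 0.0622 → climb

J = 0.0622, regime = climb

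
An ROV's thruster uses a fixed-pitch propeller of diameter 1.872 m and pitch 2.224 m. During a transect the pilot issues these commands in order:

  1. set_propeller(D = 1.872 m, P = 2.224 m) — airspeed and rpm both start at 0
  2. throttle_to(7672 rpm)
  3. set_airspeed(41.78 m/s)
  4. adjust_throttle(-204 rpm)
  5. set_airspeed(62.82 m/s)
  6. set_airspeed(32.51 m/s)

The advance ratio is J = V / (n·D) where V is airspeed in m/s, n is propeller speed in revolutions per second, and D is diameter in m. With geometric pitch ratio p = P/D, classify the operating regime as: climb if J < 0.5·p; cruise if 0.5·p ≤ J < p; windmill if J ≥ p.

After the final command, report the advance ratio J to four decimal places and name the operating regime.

J = 0.1395, regime = climb

set_propeller: D = 1.872 m, P = 2.224 m (p = P/D = 1.188034); state ← (V=0, rpm=0)
throttle_to(7672): rpm ← 7672
set_airspeed(41.78): V ← 41.78 m/s
adjust_throttle(-204): rpm ← 7672 -204 = 7468
set_airspeed(62.82): V ← 62.82 m/s
set_airspeed(32.51): V ← 32.51 m/s
final state: V = 32.51 m/s, rpm = 7468 → n = rpm/60 = 124.466667 rev/s
J = V / (n·D) = 32.51 / (124.466667 × 1.872) = 0.139527
regime bands: climb J<0.5940 | cruise [0.5940, 1.1880) | windmill J≥1.1880
J = 0.1395 → climb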